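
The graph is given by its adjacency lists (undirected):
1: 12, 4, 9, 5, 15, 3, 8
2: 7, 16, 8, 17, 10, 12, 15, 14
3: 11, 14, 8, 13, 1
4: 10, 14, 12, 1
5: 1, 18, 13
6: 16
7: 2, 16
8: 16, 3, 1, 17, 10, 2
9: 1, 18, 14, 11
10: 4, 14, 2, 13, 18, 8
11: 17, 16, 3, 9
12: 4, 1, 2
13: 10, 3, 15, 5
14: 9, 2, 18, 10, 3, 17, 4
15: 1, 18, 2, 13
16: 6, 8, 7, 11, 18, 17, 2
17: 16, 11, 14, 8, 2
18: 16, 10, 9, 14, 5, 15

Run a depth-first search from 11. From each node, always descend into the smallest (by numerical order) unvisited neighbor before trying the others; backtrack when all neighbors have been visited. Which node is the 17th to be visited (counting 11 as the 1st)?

Visit 11
11 → 3
3 → 1
1 → 4
4 → 10
10 → 2
2 → 7
7 → 16
16 → 6
16 → 8
8 → 17
17 → 14
14 → 9
9 → 18
18 → 5
5 → 13
13 → 15
2 → 12

Visit order: 11, 3, 1, 4, 10, 2, 7, 16, 6, 8, 17, 14, 9, 18, 5, 13, 15, 12

15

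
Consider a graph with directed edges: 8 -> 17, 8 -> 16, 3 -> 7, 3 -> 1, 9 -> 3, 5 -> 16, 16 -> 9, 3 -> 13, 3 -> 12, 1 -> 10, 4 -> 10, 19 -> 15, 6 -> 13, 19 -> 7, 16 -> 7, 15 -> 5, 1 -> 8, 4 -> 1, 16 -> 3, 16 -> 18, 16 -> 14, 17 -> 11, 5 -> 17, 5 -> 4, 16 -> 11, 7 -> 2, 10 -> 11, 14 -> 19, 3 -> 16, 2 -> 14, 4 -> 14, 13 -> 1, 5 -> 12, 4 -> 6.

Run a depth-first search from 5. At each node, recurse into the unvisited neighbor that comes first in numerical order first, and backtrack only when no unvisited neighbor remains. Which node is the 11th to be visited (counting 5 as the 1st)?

Visit 5
5 → 4
4 → 1
1 → 8
8 → 16
16 → 3
3 → 7
7 → 2
2 → 14
14 → 19
19 → 15
3 → 12
3 → 13
16 → 9
16 → 11
16 → 18
8 → 17
1 → 10
4 → 6

Visit order: 5, 4, 1, 8, 16, 3, 7, 2, 14, 19, 15, 12, 13, 9, 11, 18, 17, 10, 6

15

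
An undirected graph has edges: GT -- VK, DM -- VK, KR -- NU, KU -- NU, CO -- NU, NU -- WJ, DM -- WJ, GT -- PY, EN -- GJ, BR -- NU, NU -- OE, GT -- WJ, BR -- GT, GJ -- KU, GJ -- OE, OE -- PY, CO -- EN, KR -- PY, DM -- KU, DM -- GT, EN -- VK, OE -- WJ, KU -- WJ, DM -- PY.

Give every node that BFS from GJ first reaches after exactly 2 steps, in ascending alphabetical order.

CO, DM, NU, PY, VK, WJ

Level 0: GJ
Level 1: EN, KU, OE
Level 2: CO, DM, NU, PY, VK, WJ
Level 3: BR, GT, KR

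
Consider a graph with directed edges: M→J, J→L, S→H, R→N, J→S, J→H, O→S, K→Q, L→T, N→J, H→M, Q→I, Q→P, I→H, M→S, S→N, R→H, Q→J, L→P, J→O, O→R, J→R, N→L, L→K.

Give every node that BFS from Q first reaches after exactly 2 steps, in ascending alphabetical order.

Level 0: Q
Level 1: I, J, P
Level 2: H, L, O, R, S
Level 3: K, M, N, T

H, L, O, R, S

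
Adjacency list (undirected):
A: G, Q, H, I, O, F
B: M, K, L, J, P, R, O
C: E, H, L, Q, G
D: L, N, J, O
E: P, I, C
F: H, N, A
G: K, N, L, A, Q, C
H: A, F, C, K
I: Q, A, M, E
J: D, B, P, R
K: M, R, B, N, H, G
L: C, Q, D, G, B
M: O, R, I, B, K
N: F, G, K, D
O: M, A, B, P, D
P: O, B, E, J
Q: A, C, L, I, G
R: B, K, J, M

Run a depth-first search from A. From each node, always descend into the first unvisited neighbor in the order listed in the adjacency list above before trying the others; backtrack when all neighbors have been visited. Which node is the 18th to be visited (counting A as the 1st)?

Visit A
A → G
G → K
K → M
M → O
O → B
B → L
L → C
C → E
E → P
P → J
J → D
D → N
N → F
F → H
J → R
E → I
I → Q

Visit order: A, G, K, M, O, B, L, C, E, P, J, D, N, F, H, R, I, Q

Q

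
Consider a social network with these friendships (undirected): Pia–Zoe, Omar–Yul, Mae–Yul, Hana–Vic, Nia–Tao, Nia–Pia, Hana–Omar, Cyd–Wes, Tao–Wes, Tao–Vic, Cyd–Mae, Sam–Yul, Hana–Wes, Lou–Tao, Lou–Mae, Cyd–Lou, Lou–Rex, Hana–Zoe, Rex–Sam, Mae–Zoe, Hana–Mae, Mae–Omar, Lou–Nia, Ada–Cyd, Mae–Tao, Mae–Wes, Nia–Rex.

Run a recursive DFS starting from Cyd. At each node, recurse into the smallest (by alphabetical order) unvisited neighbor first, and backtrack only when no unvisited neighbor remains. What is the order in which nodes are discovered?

Visit Cyd
Cyd → Ada
Cyd → Lou
Lou → Mae
Mae → Hana
Hana → Omar
Omar → Yul
Yul → Sam
Sam → Rex
Rex → Nia
Nia → Pia
Pia → Zoe
Nia → Tao
Tao → Vic
Tao → Wes

Cyd Ada Lou Mae Hana Omar Yul Sam Rex Nia Pia Zoe Tao Vic Wes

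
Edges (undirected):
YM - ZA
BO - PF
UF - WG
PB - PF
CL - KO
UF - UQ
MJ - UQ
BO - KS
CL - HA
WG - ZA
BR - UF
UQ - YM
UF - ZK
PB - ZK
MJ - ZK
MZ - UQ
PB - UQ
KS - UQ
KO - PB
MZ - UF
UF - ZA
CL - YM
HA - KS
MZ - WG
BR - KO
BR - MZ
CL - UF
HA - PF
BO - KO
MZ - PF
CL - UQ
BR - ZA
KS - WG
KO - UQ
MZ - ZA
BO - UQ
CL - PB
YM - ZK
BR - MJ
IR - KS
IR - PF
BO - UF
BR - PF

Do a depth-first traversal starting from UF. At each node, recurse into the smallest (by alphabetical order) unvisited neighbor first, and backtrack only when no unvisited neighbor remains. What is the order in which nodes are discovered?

UF BO KO BR MJ UQ CL HA KS IR PF MZ WG ZA YM ZK PB

Visit UF
UF → BO
BO → KO
KO → BR
BR → MJ
MJ → UQ
UQ → CL
CL → HA
HA → KS
KS → IR
IR → PF
PF → MZ
MZ → WG
WG → ZA
ZA → YM
YM → ZK
ZK → PB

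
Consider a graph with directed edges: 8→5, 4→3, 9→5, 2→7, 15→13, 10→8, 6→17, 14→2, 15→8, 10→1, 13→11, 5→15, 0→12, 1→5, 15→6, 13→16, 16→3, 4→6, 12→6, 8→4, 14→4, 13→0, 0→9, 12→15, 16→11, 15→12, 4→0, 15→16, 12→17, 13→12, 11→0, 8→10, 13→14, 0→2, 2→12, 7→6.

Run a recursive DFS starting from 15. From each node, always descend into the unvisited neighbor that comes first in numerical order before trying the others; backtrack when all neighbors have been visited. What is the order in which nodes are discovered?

15 6 17 8 4 0 2 7 12 9 5 3 10 1 13 11 14 16

Visit 15
15 → 6
6 → 17
15 → 8
8 → 4
4 → 0
0 → 2
2 → 7
2 → 12
0 → 9
9 → 5
4 → 3
8 → 10
10 → 1
15 → 13
13 → 11
13 → 14
13 → 16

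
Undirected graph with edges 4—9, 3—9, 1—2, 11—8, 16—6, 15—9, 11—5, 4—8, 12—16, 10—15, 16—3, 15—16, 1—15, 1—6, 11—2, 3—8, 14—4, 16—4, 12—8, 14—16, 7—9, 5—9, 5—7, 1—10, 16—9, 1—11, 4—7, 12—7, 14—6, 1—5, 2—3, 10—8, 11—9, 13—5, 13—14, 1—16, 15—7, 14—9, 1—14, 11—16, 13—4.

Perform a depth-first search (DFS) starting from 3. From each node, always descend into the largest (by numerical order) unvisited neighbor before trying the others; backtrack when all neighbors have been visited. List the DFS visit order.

Visit 3
3 → 16
16 → 15
15 → 10
10 → 8
8 → 12
12 → 7
7 → 9
9 → 14
14 → 13
13 → 5
5 → 11
11 → 2
2 → 1
1 → 6
13 → 4

3 16 15 10 8 12 7 9 14 13 5 11 2 1 6 4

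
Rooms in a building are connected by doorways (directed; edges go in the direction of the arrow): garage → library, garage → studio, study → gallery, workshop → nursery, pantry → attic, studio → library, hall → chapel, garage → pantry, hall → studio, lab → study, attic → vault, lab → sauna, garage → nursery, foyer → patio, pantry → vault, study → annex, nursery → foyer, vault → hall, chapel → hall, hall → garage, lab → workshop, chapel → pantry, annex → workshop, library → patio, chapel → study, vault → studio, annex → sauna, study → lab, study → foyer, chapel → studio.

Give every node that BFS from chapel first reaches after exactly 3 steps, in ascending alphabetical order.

Level 0: chapel
Level 1: hall, pantry, studio, study
Level 2: annex, attic, foyer, gallery, garage, lab, library, vault
Level 3: nursery, patio, sauna, workshop

nursery, patio, sauna, workshop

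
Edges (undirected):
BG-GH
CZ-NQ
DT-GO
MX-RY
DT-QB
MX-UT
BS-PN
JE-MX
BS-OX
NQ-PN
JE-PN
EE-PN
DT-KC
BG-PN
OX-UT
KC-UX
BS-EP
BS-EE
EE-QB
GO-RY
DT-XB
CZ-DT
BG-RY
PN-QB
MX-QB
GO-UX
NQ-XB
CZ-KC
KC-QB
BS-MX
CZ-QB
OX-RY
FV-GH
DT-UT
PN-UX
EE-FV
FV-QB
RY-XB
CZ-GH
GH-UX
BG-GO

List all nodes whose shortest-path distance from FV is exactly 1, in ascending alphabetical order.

EE, GH, QB

Level 0: FV
Level 1: EE, GH, QB
Level 2: BG, BS, CZ, DT, KC, MX, PN, UX
Level 3: EP, GO, JE, NQ, OX, RY, UT, XB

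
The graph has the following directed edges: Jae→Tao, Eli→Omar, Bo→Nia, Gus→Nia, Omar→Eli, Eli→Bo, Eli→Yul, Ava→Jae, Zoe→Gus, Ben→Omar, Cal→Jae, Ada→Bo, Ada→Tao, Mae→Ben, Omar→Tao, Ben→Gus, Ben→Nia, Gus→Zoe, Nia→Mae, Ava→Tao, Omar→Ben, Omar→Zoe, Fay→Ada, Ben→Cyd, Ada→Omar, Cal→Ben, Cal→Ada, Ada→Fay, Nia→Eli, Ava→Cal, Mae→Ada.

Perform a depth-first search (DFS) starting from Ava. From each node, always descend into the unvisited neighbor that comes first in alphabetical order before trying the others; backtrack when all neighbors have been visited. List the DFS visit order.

Visit Ava
Ava → Cal
Cal → Ada
Ada → Bo
Bo → Nia
Nia → Eli
Eli → Omar
Omar → Ben
Ben → Cyd
Ben → Gus
Gus → Zoe
Omar → Tao
Eli → Yul
Nia → Mae
Ada → Fay
Cal → Jae

Ava, Cal, Ada, Bo, Nia, Eli, Omar, Ben, Cyd, Gus, Zoe, Tao, Yul, Mae, Fay, Jae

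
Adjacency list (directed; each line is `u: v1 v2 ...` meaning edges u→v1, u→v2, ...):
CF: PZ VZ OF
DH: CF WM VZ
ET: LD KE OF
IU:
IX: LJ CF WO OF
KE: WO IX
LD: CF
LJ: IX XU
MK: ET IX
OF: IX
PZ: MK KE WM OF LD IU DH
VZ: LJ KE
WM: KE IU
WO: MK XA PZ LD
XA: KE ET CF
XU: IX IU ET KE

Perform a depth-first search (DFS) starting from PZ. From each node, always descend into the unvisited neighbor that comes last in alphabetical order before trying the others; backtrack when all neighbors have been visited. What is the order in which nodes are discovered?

PZ, WM, KE, WO, XA, ET, OF, IX, LJ, XU, IU, CF, VZ, LD, MK, DH

Visit PZ
PZ → WM
WM → KE
KE → WO
WO → XA
XA → ET
ET → OF
OF → IX
IX → LJ
LJ → XU
XU → IU
IX → CF
CF → VZ
ET → LD
WO → MK
PZ → DH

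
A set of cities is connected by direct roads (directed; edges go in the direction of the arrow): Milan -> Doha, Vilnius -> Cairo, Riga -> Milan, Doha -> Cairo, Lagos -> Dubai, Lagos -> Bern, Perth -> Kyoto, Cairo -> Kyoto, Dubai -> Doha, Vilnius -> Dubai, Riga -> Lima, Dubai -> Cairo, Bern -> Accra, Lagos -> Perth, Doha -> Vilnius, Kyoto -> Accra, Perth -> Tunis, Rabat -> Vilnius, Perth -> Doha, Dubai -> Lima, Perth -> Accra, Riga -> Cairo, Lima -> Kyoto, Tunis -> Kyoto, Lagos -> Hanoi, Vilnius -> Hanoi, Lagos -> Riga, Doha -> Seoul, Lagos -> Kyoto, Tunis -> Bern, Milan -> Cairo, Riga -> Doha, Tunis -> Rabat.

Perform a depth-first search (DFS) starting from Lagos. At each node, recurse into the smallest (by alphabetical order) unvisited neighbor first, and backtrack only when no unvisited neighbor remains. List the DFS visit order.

Visit Lagos
Lagos → Bern
Bern → Accra
Lagos → Dubai
Dubai → Cairo
Cairo → Kyoto
Dubai → Doha
Doha → Seoul
Doha → Vilnius
Vilnius → Hanoi
Dubai → Lima
Lagos → Perth
Perth → Tunis
Tunis → Rabat
Lagos → Riga
Riga → Milan

Lagos → Bern → Accra → Dubai → Cairo → Kyoto → Doha → Seoul → Vilnius → Hanoi → Lima → Perth → Tunis → Rabat → Riga → Milan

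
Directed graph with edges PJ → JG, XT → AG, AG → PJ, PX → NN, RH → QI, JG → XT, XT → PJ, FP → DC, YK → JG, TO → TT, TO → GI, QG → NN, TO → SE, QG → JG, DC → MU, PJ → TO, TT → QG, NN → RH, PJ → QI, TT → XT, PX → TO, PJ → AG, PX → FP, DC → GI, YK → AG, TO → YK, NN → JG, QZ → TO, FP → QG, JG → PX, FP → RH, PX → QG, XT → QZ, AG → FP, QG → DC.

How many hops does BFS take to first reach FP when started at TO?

3

Level 0: TO
Level 1: GI, SE, TT, YK
Level 2: AG, JG, QG, XT
Level 3: DC, FP, NN, PJ, PX, QZ
Level 4: MU, QI, RH
FP first appears at level 3.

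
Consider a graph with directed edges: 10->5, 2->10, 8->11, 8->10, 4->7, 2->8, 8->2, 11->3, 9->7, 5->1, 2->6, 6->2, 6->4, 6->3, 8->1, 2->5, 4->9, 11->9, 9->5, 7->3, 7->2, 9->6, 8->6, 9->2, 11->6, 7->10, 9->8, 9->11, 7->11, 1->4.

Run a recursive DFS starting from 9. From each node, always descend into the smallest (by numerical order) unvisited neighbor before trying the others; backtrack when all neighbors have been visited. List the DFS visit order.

Visit 9
9 → 2
2 → 5
5 → 1
1 → 4
4 → 7
7 → 3
7 → 10
7 → 11
11 → 6
2 → 8

9 2 5 1 4 7 3 10 11 6 8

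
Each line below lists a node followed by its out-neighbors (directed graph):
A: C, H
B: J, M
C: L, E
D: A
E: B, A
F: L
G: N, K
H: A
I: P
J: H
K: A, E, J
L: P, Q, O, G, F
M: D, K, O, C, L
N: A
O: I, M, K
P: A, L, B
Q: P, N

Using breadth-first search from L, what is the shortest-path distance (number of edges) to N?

2

Level 0: L
Level 1: F, G, O, P, Q
Level 2: A, B, I, K, M, N
Level 3: C, D, E, H, J
N first appears at level 2.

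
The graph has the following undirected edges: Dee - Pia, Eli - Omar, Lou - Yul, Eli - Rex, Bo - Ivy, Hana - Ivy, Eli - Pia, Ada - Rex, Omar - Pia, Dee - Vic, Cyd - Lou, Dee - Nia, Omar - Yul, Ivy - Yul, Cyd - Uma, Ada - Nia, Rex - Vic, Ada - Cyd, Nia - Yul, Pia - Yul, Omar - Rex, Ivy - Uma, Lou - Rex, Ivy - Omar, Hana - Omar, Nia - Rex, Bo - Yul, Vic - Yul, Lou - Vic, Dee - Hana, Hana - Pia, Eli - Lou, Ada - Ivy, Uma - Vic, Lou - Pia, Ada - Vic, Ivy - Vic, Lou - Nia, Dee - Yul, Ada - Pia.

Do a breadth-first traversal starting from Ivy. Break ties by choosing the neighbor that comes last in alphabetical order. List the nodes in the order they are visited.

Ivy Yul Vic Uma Omar Hana Bo Ada Pia Nia Lou Dee Rex Cyd Eli

Visit Ivy; enqueue Yul, Vic, Uma, Omar, Hana, Bo, Ada → queue [Yul, Vic, Uma, Omar, Hana, Bo, Ada]
Visit Yul; enqueue Pia, Nia, Lou, Dee → queue [Vic, Uma, Omar, Hana, Bo, Ada, Pia, Nia, Lou, Dee]
Visit Vic; enqueue Rex → queue [Uma, Omar, Hana, Bo, Ada, Pia, Nia, Lou, Dee, Rex]
Visit Uma; enqueue Cyd → queue [Omar, Hana, Bo, Ada, Pia, Nia, Lou, Dee, Rex, Cyd]
Visit Omar; enqueue Eli → queue [Hana, Bo, Ada, Pia, Nia, Lou, Dee, Rex, Cyd, Eli]
Visit Hana → queue [Bo, Ada, Pia, Nia, Lou, Dee, Rex, Cyd, Eli]
Visit Bo → queue [Ada, Pia, Nia, Lou, Dee, Rex, Cyd, Eli]
Visit Ada → queue [Pia, Nia, Lou, Dee, Rex, Cyd, Eli]
Visit Pia → queue [Nia, Lou, Dee, Rex, Cyd, Eli]
Visit Nia → queue [Lou, Dee, Rex, Cyd, Eli]
Visit Lou → queue [Dee, Rex, Cyd, Eli]
Visit Dee → queue [Rex, Cyd, Eli]
Visit Rex → queue [Cyd, Eli]
Visit Cyd → queue [Eli]
Visit Eli → queue []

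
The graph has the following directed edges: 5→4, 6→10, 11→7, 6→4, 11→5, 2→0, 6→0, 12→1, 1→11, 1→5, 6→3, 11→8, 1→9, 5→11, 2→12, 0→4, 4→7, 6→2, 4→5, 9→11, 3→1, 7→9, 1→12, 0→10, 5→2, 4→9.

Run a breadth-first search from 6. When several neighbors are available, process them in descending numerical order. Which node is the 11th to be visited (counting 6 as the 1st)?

Visit 6; enqueue 10, 4, 3, 2, 0 → queue [10, 4, 3, 2, 0]
Visit 10 → queue [4, 3, 2, 0]
Visit 4; enqueue 9, 7, 5 → queue [3, 2, 0, 9, 7, 5]
Visit 3; enqueue 1 → queue [2, 0, 9, 7, 5, 1]
Visit 2; enqueue 12 → queue [0, 9, 7, 5, 1, 12]
Visit 0 → queue [9, 7, 5, 1, 12]
Visit 9; enqueue 11 → queue [7, 5, 1, 12, 11]
Visit 7 → queue [5, 1, 12, 11]
Visit 5 → queue [1, 12, 11]
Visit 1 → queue [12, 11]
Visit 12 → queue [11]
Visit 11; enqueue 8 → queue [8]
Visit 8 → queue []

Visit order: 6, 10, 4, 3, 2, 0, 9, 7, 5, 1, 12, 11, 8

12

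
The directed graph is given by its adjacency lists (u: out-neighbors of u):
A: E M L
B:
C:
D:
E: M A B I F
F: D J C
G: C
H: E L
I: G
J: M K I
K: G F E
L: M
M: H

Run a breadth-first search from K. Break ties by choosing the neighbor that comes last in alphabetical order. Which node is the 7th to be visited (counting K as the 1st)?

Visit K; enqueue G, F, E → queue [G, F, E]
Visit G; enqueue C → queue [F, E, C]
Visit F; enqueue J, D → queue [E, C, J, D]
Visit E; enqueue M, I, B, A → queue [C, J, D, M, I, B, A]
Visit C → queue [J, D, M, I, B, A]
Visit J → queue [D, M, I, B, A]
Visit D → queue [M, I, B, A]
Visit M; enqueue H → queue [I, B, A, H]
Visit I → queue [B, A, H]
Visit B → queue [A, H]
Visit A; enqueue L → queue [H, L]
Visit H → queue [L]
Visit L → queue []

Visit order: K, G, F, E, C, J, D, M, I, B, A, H, L

D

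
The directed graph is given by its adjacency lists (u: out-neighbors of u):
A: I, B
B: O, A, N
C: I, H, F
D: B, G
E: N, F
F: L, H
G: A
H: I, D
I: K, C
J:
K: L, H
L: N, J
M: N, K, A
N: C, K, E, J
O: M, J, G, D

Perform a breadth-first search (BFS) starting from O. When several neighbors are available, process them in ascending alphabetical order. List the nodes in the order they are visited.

O → D → G → J → M → B → A → K → N → I → H → L → C → E → F

Visit O; enqueue D, G, J, M → queue [D, G, J, M]
Visit D; enqueue B → queue [G, J, M, B]
Visit G; enqueue A → queue [J, M, B, A]
Visit J → queue [M, B, A]
Visit M; enqueue K, N → queue [B, A, K, N]
Visit B → queue [A, K, N]
Visit A; enqueue I → queue [K, N, I]
Visit K; enqueue H, L → queue [N, I, H, L]
Visit N; enqueue C, E → queue [I, H, L, C, E]
Visit I → queue [H, L, C, E]
Visit H → queue [L, C, E]
Visit L → queue [C, E]
Visit C; enqueue F → queue [E, F]
Visit E → queue [F]
Visit F → queue []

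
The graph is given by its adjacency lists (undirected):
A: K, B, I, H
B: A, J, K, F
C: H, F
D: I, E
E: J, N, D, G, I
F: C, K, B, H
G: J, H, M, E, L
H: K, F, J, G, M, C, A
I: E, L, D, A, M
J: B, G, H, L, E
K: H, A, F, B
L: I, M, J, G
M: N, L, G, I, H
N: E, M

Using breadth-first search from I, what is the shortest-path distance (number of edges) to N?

Level 0: I
Level 1: A, D, E, L, M
Level 2: B, G, H, J, K, N
Level 3: C, F
N first appears at level 2.

2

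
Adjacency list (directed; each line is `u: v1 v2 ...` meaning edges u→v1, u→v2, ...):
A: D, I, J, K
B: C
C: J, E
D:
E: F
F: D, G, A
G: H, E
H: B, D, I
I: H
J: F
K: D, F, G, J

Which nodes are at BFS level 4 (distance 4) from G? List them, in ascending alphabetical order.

J, K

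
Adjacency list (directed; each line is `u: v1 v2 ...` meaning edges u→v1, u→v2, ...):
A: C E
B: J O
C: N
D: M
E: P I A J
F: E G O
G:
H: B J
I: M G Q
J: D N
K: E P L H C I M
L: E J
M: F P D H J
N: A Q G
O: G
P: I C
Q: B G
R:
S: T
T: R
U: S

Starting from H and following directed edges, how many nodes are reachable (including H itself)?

15

BFS from H visits: H, B, J, O, D, N, G, M, A, Q, F, P, C, E, I
Reachable nodes: 15 of 21 total.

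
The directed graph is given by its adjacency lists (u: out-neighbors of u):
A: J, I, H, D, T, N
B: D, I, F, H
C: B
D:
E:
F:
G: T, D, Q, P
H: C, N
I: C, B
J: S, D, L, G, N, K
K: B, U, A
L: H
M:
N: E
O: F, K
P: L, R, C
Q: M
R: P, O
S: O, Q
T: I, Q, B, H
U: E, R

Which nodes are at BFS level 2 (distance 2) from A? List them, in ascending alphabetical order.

B, C, E, G, K, L, Q, S

Level 0: A
Level 1: D, H, I, J, N, T
Level 2: B, C, E, G, K, L, Q, S
Level 3: F, M, O, P, U
Level 4: R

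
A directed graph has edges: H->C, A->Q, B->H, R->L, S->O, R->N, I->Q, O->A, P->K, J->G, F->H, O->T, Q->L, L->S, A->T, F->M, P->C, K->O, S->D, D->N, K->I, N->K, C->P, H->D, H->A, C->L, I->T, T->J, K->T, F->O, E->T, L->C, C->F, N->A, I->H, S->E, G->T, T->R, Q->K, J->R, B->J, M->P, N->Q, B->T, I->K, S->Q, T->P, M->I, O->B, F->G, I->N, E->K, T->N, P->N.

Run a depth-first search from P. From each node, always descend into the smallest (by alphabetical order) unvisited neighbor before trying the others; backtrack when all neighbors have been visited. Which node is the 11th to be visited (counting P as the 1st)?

Visit P
P → C
C → F
F → G
G → T
T → J
J → R
R → L
L → S
S → D
D → N
N → A
A → Q
Q → K
K → I
I → H
K → O
O → B
S → E
F → M

Visit order: P, C, F, G, T, J, R, L, S, D, N, A, Q, K, I, H, O, B, E, M

N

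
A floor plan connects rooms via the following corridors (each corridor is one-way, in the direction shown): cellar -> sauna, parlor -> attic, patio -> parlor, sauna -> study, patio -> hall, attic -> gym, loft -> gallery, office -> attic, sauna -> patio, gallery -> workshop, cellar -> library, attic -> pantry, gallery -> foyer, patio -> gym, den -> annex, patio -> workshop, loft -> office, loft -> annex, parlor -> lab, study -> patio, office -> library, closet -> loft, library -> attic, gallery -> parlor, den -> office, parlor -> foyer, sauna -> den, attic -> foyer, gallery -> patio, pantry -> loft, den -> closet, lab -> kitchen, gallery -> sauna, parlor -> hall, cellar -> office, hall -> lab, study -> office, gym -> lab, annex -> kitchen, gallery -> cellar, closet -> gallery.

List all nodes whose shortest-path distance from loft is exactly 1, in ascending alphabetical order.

annex, gallery, office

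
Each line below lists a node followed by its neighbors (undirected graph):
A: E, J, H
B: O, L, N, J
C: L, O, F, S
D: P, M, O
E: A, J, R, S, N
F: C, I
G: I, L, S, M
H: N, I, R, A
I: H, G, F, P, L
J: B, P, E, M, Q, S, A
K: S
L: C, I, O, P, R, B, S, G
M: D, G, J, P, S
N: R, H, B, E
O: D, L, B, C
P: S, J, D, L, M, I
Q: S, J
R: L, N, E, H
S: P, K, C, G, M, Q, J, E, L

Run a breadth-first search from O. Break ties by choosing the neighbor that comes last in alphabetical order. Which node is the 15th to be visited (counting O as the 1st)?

Visit O; enqueue L, D, C, B → queue [L, D, C, B]
Visit L; enqueue S, R, P, I, G → queue [D, C, B, S, R, P, I, G]
Visit D; enqueue M → queue [C, B, S, R, P, I, G, M]
Visit C; enqueue F → queue [B, S, R, P, I, G, M, F]
Visit B; enqueue N, J → queue [S, R, P, I, G, M, F, N, J]
Visit S; enqueue Q, K, E → queue [R, P, I, G, M, F, N, J, Q, K, E]
Visit R; enqueue H → queue [P, I, G, M, F, N, J, Q, K, E, H]
Visit P → queue [I, G, M, F, N, J, Q, K, E, H]
Visit I → queue [G, M, F, N, J, Q, K, E, H]
Visit G → queue [M, F, N, J, Q, K, E, H]
Visit M → queue [F, N, J, Q, K, E, H]
Visit F → queue [N, J, Q, K, E, H]
Visit N → queue [J, Q, K, E, H]
Visit J; enqueue A → queue [Q, K, E, H, A]
Visit Q → queue [K, E, H, A]
Visit K → queue [E, H, A]
Visit E → queue [H, A]
Visit H → queue [A]
Visit A → queue []

Visit order: O, L, D, C, B, S, R, P, I, G, M, F, N, J, Q, K, E, H, A

Q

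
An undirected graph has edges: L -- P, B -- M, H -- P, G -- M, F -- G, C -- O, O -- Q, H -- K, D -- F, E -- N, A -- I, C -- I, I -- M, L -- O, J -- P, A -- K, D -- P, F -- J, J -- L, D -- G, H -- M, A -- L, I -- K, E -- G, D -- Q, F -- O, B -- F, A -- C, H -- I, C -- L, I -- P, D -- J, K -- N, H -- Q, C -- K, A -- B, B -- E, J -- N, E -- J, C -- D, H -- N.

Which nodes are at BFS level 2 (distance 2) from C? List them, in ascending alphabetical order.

Level 0: C
Level 1: A, D, I, K, L, O
Level 2: B, F, G, H, J, M, N, P, Q
Level 3: E

B, F, G, H, J, M, N, P, Q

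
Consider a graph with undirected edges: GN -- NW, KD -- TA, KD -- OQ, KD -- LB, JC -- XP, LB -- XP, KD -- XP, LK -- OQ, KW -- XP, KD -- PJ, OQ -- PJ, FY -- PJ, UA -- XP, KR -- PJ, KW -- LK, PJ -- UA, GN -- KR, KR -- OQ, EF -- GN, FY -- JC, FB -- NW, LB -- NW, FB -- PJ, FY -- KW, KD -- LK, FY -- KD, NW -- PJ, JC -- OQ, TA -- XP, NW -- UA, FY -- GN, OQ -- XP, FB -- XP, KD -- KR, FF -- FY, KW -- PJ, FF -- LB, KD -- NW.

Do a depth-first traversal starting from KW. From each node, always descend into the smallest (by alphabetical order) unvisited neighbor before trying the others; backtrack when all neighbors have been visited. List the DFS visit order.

Visit KW
KW → FY
FY → FF
FF → LB
LB → KD
KD → KR
KR → GN
GN → EF
GN → NW
NW → FB
FB → PJ
PJ → OQ
OQ → JC
JC → XP
XP → TA
XP → UA
OQ → LK

KW, FY, FF, LB, KD, KR, GN, EF, NW, FB, PJ, OQ, JC, XP, TA, UA, LK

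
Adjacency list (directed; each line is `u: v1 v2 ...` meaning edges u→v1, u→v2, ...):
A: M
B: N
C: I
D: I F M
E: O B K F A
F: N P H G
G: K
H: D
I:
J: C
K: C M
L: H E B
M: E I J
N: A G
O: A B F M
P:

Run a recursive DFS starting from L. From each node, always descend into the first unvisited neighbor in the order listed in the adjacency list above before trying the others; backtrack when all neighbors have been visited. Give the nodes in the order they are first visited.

Visit L
L → H
H → D
D → I
D → F
F → N
N → A
A → M
M → E
E → O
O → B
E → K
K → C
M → J
N → G
F → P

L → H → D → I → F → N → A → M → E → O → B → K → C → J → G → P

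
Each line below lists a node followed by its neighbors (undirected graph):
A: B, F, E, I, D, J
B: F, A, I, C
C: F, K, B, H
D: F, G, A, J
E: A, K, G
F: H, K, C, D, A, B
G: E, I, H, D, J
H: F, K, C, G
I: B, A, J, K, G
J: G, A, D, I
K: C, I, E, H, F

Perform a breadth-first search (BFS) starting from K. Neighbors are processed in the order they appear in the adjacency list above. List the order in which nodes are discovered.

K → C → I → E → H → F → B → A → J → G → D

Visit K; enqueue C, I, E, H, F → queue [C, I, E, H, F]
Visit C; enqueue B → queue [I, E, H, F, B]
Visit I; enqueue A, J, G → queue [E, H, F, B, A, J, G]
Visit E → queue [H, F, B, A, J, G]
Visit H → queue [F, B, A, J, G]
Visit F; enqueue D → queue [B, A, J, G, D]
Visit B → queue [A, J, G, D]
Visit A → queue [J, G, D]
Visit J → queue [G, D]
Visit G → queue [D]
Visit D → queue []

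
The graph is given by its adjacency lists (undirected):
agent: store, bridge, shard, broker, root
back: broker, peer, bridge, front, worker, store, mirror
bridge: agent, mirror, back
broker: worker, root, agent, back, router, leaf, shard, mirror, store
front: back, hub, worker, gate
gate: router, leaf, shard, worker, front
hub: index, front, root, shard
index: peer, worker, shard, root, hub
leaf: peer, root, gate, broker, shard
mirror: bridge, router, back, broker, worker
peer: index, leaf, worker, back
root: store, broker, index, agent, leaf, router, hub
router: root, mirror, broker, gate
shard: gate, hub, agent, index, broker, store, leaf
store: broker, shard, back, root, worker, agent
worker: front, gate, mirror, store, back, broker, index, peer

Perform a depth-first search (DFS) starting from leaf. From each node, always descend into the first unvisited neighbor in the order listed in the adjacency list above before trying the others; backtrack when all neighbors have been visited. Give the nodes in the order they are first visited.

Visit leaf
leaf → peer
peer → index
index → worker
worker → front
front → back
back → broker
broker → root
root → store
store → shard
shard → gate
gate → router
router → mirror
mirror → bridge
bridge → agent
shard → hub

leaf, peer, index, worker, front, back, broker, root, store, shard, gate, router, mirror, bridge, agent, hub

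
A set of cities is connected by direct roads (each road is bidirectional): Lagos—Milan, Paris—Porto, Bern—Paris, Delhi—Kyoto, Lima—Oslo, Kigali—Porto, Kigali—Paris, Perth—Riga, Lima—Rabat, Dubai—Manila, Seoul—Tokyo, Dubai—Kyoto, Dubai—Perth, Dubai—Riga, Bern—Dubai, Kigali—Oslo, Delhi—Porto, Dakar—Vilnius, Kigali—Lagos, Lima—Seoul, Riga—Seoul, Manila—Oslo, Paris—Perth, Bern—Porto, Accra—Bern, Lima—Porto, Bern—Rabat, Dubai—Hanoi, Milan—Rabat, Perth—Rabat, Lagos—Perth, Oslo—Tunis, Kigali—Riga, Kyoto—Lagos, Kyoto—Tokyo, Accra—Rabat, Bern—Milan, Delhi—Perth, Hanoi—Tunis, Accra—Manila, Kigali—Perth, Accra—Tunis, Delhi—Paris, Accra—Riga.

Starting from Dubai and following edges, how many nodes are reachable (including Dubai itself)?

20

BFS from Dubai visits: Dubai, Bern, Hanoi, Kyoto, Manila, Perth, Riga, Accra, Milan, Paris, Porto, Rabat, Tunis, Delhi, Lagos, Tokyo, Oslo, Kigali, Seoul, Lima
Reachable nodes: 20 of 22 total.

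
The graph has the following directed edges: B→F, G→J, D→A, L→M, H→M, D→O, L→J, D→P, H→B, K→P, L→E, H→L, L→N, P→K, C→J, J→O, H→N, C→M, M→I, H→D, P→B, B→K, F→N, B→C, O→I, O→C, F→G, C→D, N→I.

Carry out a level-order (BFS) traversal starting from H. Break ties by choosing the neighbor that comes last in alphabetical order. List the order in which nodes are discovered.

H, N, M, L, D, B, I, J, E, P, O, A, K, F, C, G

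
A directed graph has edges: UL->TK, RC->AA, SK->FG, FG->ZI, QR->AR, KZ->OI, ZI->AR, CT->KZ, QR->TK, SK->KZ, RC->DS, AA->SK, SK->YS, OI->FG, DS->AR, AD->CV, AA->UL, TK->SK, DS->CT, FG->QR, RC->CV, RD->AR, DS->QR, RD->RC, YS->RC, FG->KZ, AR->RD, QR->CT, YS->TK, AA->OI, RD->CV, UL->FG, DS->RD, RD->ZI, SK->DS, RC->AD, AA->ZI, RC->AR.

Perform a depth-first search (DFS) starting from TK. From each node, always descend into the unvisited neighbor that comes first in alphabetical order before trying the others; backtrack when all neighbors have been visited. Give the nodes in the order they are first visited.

TK -> SK -> DS -> AR -> RD -> CV -> RC -> AA -> OI -> FG -> KZ -> QR -> CT -> ZI -> UL -> AD -> YS

Visit TK
TK → SK
SK → DS
DS → AR
AR → RD
RD → CV
RD → RC
RC → AA
AA → OI
OI → FG
FG → KZ
FG → QR
QR → CT
FG → ZI
AA → UL
RC → AD
SK → YS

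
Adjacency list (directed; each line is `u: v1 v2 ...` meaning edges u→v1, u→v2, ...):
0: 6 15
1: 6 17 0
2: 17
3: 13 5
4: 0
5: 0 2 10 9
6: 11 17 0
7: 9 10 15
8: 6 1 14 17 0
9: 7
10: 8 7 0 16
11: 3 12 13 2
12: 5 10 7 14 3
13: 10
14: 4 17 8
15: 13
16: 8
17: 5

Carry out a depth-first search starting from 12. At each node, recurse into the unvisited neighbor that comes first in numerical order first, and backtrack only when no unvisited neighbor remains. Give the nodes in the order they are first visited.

Visit 12
12 → 3
3 → 5
5 → 0
0 → 6
6 → 11
11 → 2
2 → 17
11 → 13
13 → 10
10 → 7
7 → 9
7 → 15
10 → 8
8 → 1
8 → 14
14 → 4
10 → 16

12, 3, 5, 0, 6, 11, 2, 17, 13, 10, 7, 9, 15, 8, 1, 14, 4, 16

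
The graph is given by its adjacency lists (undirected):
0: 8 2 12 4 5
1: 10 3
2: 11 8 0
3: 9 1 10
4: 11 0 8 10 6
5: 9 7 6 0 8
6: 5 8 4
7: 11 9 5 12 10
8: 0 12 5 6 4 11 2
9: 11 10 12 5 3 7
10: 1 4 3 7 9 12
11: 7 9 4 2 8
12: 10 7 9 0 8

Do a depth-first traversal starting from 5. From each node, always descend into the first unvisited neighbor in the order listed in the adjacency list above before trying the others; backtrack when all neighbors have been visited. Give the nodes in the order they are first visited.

5 -> 9 -> 11 -> 7 -> 12 -> 10 -> 1 -> 3 -> 4 -> 0 -> 8 -> 6 -> 2

Visit 5
5 → 9
9 → 11
11 → 7
7 → 12
12 → 10
10 → 1
1 → 3
10 → 4
4 → 0
0 → 8
8 → 6
8 → 2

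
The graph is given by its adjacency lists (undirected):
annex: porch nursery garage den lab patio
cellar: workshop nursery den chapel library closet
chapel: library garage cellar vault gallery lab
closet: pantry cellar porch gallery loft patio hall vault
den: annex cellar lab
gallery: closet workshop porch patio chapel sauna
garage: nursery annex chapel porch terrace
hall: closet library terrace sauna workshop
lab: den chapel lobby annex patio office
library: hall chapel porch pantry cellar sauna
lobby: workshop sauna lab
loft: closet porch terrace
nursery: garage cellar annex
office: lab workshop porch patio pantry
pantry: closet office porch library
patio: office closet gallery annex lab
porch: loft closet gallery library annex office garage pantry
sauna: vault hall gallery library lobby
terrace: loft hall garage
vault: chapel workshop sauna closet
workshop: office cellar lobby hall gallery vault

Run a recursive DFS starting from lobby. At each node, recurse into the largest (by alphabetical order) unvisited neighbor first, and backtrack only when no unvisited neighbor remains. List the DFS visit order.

Visit lobby
lobby → workshop
workshop → vault
vault → sauna
sauna → library
library → porch
porch → pantry
pantry → office
office → patio
patio → lab
lab → den
den → cellar
cellar → nursery
nursery → garage
garage → terrace
terrace → loft
loft → closet
closet → hall
closet → gallery
gallery → chapel
garage → annex

lobby -> workshop -> vault -> sauna -> library -> porch -> pantry -> office -> patio -> lab -> den -> cellar -> nursery -> garage -> terrace -> loft -> closet -> hall -> gallery -> chapel -> annex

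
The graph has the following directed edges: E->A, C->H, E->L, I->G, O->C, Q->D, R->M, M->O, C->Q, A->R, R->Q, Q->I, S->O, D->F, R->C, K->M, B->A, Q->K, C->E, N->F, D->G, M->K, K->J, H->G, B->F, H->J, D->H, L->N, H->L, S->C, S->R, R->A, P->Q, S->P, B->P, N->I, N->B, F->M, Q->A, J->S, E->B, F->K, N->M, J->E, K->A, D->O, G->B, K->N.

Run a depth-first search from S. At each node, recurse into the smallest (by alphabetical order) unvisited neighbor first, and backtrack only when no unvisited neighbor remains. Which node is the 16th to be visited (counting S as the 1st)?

H

Visit S
S → C
C → E
E → A
A → R
R → M
M → K
K → J
K → N
N → B
B → F
B → P
P → Q
Q → D
D → G
D → H
H → L
D → O
Q → I

Visit order: S, C, E, A, R, M, K, J, N, B, F, P, Q, D, G, H, L, O, I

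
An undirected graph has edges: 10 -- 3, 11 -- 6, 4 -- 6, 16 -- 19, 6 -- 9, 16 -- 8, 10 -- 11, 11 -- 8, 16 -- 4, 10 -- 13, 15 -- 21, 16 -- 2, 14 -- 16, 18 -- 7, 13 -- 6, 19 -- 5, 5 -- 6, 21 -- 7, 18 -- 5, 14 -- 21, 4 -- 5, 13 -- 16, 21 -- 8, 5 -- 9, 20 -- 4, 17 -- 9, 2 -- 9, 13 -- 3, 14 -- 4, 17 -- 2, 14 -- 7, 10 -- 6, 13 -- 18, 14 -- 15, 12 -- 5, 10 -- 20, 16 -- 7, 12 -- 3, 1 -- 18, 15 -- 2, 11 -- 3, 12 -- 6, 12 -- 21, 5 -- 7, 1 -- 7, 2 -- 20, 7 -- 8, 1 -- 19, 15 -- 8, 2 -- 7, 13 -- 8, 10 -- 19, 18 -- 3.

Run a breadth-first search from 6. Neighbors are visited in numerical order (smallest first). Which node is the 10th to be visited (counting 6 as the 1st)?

16

Visit 6; enqueue 4, 5, 9, 10, 11, 12, 13 → queue [4, 5, 9, 10, 11, 12, 13]
Visit 4; enqueue 14, 16, 20 → queue [5, 9, 10, 11, 12, 13, 14, 16, 20]
Visit 5; enqueue 7, 18, 19 → queue [9, 10, 11, 12, 13, 14, 16, 20, 7, 18, 19]
Visit 9; enqueue 2, 17 → queue [10, 11, 12, 13, 14, 16, 20, 7, 18, 19, 2, 17]
Visit 10; enqueue 3 → queue [11, 12, 13, 14, 16, 20, 7, 18, 19, 2, 17, 3]
Visit 11; enqueue 8 → queue [12, 13, 14, 16, 20, 7, 18, 19, 2, 17, 3, 8]
Visit 12; enqueue 21 → queue [13, 14, 16, 20, 7, 18, 19, 2, 17, 3, 8, 21]
Visit 13 → queue [14, 16, 20, 7, 18, 19, 2, 17, 3, 8, 21]
Visit 14; enqueue 15 → queue [16, 20, 7, 18, 19, 2, 17, 3, 8, 21, 15]
Visit 16 → queue [20, 7, 18, 19, 2, 17, 3, 8, 21, 15]
Visit 20 → queue [7, 18, 19, 2, 17, 3, 8, 21, 15]
Visit 7; enqueue 1 → queue [18, 19, 2, 17, 3, 8, 21, 15, 1]
Visit 18 → queue [19, 2, 17, 3, 8, 21, 15, 1]
Visit 19 → queue [2, 17, 3, 8, 21, 15, 1]
Visit 2 → queue [17, 3, 8, 21, 15, 1]
Visit 17 → queue [3, 8, 21, 15, 1]
Visit 3 → queue [8, 21, 15, 1]
Visit 8 → queue [21, 15, 1]
Visit 21 → queue [15, 1]
Visit 15 → queue [1]
Visit 1 → queue []

Visit order: 6, 4, 5, 9, 10, 11, 12, 13, 14, 16, 20, 7, 18, 19, 2, 17, 3, 8, 21, 15, 1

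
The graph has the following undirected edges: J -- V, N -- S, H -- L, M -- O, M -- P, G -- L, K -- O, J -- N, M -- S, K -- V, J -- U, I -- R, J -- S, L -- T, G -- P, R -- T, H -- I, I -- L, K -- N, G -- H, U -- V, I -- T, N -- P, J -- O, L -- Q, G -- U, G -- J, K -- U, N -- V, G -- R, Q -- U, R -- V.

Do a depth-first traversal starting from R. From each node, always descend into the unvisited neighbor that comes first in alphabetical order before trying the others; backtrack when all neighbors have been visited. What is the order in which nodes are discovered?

Visit R
R → G
G → H
H → I
I → L
L → Q
Q → U
U → J
J → N
N → K
K → O
O → M
M → P
M → S
K → V
L → T

R -> G -> H -> I -> L -> Q -> U -> J -> N -> K -> O -> M -> P -> S -> V -> T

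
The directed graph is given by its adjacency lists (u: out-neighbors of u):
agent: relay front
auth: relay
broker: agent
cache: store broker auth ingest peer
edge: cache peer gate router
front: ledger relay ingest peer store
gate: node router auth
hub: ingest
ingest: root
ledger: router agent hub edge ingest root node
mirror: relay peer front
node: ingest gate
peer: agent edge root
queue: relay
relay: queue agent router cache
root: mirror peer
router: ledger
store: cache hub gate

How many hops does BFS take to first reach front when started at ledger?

Level 0: ledger
Level 1: agent, edge, hub, ingest, node, root, router
Level 2: cache, front, gate, mirror, peer, relay
Level 3: auth, broker, queue, store
front first appears at level 2.

2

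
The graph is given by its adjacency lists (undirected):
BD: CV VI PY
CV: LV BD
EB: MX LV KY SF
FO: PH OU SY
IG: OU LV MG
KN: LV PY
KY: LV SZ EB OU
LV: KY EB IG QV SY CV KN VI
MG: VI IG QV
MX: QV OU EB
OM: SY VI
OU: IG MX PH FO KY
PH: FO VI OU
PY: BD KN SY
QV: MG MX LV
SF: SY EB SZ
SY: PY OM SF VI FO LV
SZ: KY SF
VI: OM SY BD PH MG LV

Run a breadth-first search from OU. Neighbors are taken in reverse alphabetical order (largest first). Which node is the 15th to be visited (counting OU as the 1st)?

BD

Visit OU; enqueue PH, MX, KY, IG, FO → queue [PH, MX, KY, IG, FO]
Visit PH; enqueue VI → queue [MX, KY, IG, FO, VI]
Visit MX; enqueue QV, EB → queue [KY, IG, FO, VI, QV, EB]
Visit KY; enqueue SZ, LV → queue [IG, FO, VI, QV, EB, SZ, LV]
Visit IG; enqueue MG → queue [FO, VI, QV, EB, SZ, LV, MG]
Visit FO; enqueue SY → queue [VI, QV, EB, SZ, LV, MG, SY]
Visit VI; enqueue OM, BD → queue [QV, EB, SZ, LV, MG, SY, OM, BD]
Visit QV → queue [EB, SZ, LV, MG, SY, OM, BD]
Visit EB; enqueue SF → queue [SZ, LV, MG, SY, OM, BD, SF]
Visit SZ → queue [LV, MG, SY, OM, BD, SF]
Visit LV; enqueue KN, CV → queue [MG, SY, OM, BD, SF, KN, CV]
Visit MG → queue [SY, OM, BD, SF, KN, CV]
Visit SY; enqueue PY → queue [OM, BD, SF, KN, CV, PY]
Visit OM → queue [BD, SF, KN, CV, PY]
Visit BD → queue [SF, KN, CV, PY]
Visit SF → queue [KN, CV, PY]
Visit KN → queue [CV, PY]
Visit CV → queue [PY]
Visit PY → queue []

Visit order: OU, PH, MX, KY, IG, FO, VI, QV, EB, SZ, LV, MG, SY, OM, BD, SF, KN, CV, PY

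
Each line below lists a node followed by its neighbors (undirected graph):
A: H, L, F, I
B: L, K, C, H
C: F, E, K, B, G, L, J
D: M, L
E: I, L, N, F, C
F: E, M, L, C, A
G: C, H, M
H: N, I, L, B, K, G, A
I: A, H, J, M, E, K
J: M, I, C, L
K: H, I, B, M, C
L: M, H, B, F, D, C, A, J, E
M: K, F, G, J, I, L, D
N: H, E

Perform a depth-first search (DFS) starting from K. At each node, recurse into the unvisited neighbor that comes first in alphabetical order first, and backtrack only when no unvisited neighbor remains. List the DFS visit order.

Visit K
K → B
B → C
C → E
E → F
F → A
A → H
H → G
G → M
M → D
D → L
L → J
J → I
H → N

K, B, C, E, F, A, H, G, M, D, L, J, I, N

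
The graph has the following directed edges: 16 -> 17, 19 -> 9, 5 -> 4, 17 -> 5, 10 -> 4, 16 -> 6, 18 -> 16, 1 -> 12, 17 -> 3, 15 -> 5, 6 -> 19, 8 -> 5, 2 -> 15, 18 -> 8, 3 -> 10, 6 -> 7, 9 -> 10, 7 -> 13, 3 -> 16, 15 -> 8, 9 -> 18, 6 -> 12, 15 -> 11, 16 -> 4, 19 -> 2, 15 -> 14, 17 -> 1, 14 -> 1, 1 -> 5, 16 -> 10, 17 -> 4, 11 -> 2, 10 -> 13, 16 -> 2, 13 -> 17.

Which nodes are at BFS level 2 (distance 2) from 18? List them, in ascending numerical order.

Level 0: 18
Level 1: 8, 16
Level 2: 2, 4, 5, 6, 10, 17
Level 3: 1, 3, 7, 12, 13, 15, 19
Level 4: 9, 11, 14

2, 4, 5, 6, 10, 17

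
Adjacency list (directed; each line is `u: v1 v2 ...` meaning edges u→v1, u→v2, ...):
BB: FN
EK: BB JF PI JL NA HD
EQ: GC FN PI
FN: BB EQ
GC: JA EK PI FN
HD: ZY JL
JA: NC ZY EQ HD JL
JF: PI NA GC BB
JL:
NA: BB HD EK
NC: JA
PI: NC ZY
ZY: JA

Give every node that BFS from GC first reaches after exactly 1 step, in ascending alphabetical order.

Level 0: GC
Level 1: EK, FN, JA, PI
Level 2: BB, EQ, HD, JF, JL, NA, NC, ZY

EK, FN, JA, PI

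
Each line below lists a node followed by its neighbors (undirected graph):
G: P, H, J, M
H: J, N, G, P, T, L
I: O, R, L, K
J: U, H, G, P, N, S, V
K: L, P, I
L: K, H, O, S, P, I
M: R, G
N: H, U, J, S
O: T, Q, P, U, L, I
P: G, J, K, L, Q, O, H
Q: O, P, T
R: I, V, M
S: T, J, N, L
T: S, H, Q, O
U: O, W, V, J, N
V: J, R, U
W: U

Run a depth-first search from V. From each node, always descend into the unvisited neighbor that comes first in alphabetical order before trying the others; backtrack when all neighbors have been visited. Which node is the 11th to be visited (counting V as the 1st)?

Visit V
V → J
J → G
G → H
H → L
L → I
I → K
K → P
P → O
O → Q
Q → T
T → S
S → N
N → U
U → W
I → R
R → M

Visit order: V, J, G, H, L, I, K, P, O, Q, T, S, N, U, W, R, M

T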